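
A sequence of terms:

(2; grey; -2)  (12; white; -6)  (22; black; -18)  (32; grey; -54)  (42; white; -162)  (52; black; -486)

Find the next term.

(62; grey; -1458)

First coordinate: +10 each step, so 2, 12, 22, 32, 42, 52 → 62.
Shade — repeats grey → white → black: grey, white, black, grey, white, black → grey.
Third coordinate: ×3 each step, so -2, -6, -18, -54, -162, -486 → -1458.
Putting it together: (62; grey; -1458).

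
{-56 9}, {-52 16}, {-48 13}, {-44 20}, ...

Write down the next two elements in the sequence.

{-40 17}, {-36 24}

First component: +4 each step, so -56, -52, -48, -44 → -40 → -36.
Second component — alternating steps +7, −3, +7, −3, …: 9, 16, 13, 20 → 17 → 24.
Putting the parts together: {-40 17} and then {-36 24}.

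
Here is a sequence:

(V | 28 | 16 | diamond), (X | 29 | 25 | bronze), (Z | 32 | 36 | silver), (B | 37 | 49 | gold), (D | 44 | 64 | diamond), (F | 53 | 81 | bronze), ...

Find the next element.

(H | 64 | 100 | silver)

For the letter, letters move forward 2 places in the alphabet, wrapping Z→A: V, X, Z, B, D, F → H.
For the second component, differences are 1, 3, 5, … (increasing by 2 each time): 28, 29, 32, 37, 44, 53 → 64.
For the third component, perfect squares: 4², 5², 6², …: 16, 25, 36, 49, 64, 81 → 100.
Rank — repeats diamond → bronze → silver → gold: diamond, bronze, silver, gold, diamond, bronze → silver.
Combining the parts gives (H | 64 | 100 | silver).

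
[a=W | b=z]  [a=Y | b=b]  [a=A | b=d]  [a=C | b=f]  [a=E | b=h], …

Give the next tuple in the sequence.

[a=G | b=j]

A: W, Y, A, C, E → G (letters move forward 2 places in the alphabet, wrapping Z→A).
B: letters move forward 2 places in the alphabet, wrapping Z→A; z, b, d, f, h → j.
Putting it together: [a=G | b=j].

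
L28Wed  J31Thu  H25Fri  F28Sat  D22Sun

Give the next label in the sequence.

B25Mon

Letter goes L, J, H, F, D → B (letters move back 2 places in the alphabet).
Second component: alternating steps +3, −6, +3, −6, …, so 28, 31, 25, 28, 22 → 25.
Day — runs through the weekdays Mon→Sun: Wed, Thu, Fri, Sat, Sun → Mon.
So the next label is B25Mon.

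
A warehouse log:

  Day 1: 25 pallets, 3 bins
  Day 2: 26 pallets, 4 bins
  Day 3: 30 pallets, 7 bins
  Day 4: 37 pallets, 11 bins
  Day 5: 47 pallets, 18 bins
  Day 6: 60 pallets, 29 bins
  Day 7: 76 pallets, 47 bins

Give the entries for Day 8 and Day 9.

Pallets — differences are 1, 4, 7, … (increasing by 3 each time): 25, 26, 30, 37, 47, 60, 76 → 95 → 117.
For the bins, each term is the sum of the two before it: 3, 4, 7, 11, 18, 29, 47 → 76 → 123.
Putting the parts together: 95 pallets, 76 bins and then 117 pallets, 123 bins.

95 pallets, 76 bins; 117 pallets, 123 bins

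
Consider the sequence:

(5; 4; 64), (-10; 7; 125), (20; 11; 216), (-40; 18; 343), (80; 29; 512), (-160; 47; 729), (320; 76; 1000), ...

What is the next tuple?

(-640; 123; 1331)

First part: ×(-2) each step, so 5, -10, 20, -40, 80, -160, 320 → -640.
Second part: each term is the sum of the two before it; 4, 7, 11, 18, 29, 47, 76 → 123.
Third part — perfect cubes: 4³, 5³, 6³, …: 64, 125, 216, 343, 512, 729, 1000 → 1331.
Putting it together: (-640; 123; 1331).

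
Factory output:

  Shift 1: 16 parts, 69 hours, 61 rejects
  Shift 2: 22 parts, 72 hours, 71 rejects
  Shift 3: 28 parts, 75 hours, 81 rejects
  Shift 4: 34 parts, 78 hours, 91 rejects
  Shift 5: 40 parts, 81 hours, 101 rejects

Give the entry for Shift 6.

Parts goes 16, 22, 28, 34, 40 → 46 (+6 each step).
For the hours, +3 each step: 69, 72, 75, 78, 81 → 84.
Rejects: 61, 71, 81, 91, 101 → 111 (+10 each step).
Combining the parts gives 46 parts, 84 hours, 111 rejects.

46 parts, 84 hours, 111 rejects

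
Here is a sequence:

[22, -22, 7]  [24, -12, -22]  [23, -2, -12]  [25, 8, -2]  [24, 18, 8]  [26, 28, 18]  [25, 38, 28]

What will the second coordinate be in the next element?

For the second coordinate, +10 each step: -22, -12, -2, 8, 18, 28, 38 → 48.

48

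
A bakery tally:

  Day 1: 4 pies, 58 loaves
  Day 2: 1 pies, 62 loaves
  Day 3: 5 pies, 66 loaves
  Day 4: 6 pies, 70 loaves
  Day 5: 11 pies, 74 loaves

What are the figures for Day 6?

17 pies, 78 loaves

Pies: each term is the sum of the two before it; 4, 1, 5, 6, 11 → 17.
For the loaves, +4 each step: 58, 62, 66, 70, 74 → 78.
Combining the parts gives 17 pies, 78 loaves.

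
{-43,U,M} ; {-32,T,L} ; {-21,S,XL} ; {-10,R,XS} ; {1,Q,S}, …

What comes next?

For the first value, +11 each step: -43, -32, -21, -10, 1 → 12.
Letter — letters move back 1 place in the alphabet: U, T, S, R, Q → P.
For the size, runs through clothing sizes XS→XL: M, L, XL, XS, S → M.
Combining the parts gives {12,P,M}.

{12,P,M}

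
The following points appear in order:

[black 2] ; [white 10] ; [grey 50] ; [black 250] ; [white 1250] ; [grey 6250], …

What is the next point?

[black 31250]

For the shade, repeats black → white → grey: black, white, grey, black, white, grey → black.
Second part: 2, 10, 50, 250, 1250, 6250 → 31250 (×5 each step).
Combining the parts gives [black 31250].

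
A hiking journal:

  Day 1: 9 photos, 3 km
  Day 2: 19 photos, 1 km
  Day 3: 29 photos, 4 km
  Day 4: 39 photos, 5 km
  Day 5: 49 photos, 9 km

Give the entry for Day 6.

59 photos, 14 km

Photos: +10 each step, so 9, 19, 29, 39, 49 → 59.
For the km, each term is the sum of the two before it: 3, 1, 4, 5, 9 → 14.
Combining the parts gives 59 photos, 14 km.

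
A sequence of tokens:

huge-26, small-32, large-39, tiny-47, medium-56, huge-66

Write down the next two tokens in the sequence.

Size: huge, small, large, tiny, medium, huge → small → large (repeats huge → small → large → tiny → medium).
For the second component, differences are 6, 7, 8, … (increasing by 1 each time): 26, 32, 39, 47, 56, 66 → 77 → 89.
Putting the parts together: small-77 and then large-89.

small-77, large-89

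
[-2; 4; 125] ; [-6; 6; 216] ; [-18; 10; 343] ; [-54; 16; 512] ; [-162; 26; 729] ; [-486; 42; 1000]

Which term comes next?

[-1458; 68; 1331]

For the first coordinate, ×3 each step: -2, -6, -18, -54, -162, -486 → -1458.
For the second coordinate, each term is the sum of the two before it: 4, 6, 10, 16, 26, 42 → 68.
Third coordinate: perfect cubes: 5³, 6³, 7³, …, so 125, 216, 343, 512, 729, 1000 → 1331.
Combining the parts gives [-1458; 68; 1331].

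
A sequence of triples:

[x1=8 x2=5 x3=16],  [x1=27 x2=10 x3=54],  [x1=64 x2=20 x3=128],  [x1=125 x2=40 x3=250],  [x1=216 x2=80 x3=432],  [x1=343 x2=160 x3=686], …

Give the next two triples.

X1 — perfect cubes: 2³, 3³, 4³, …: 8, 27, 64, 125, 216, 343 → 512 → 729.
X2 — ×2 each step: 5, 10, 20, 40, 80, 160 → 320 → 640.
For the x3, always 2 × the x1: 16, 54, 128, 250, 432, 686 → 1024 → 1458.
Putting the parts together: [x1=512 x2=320 x3=1024] and then [x1=729 x2=640 x3=1458].

[x1=512 x2=320 x3=1024], [x1=729 x2=640 x3=1458]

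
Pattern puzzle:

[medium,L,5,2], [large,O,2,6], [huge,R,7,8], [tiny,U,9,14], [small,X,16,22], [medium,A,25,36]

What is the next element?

[large,D,41,58]

Size: repeats medium → large → huge → tiny → small; medium, large, huge, tiny, small, medium → large.
Letter goes L, O, R, U, X, A → D (letters move forward 3 places in the alphabet, wrapping Z→A).
Third coordinate: 5, 2, 7, 9, 16, 25 → 41 (each term is the sum of the two before it).
Fourth coordinate: 2, 6, 8, 14, 22, 36 → 58 (each term is the sum of the two before it).
Putting it together: [large,D,41,58].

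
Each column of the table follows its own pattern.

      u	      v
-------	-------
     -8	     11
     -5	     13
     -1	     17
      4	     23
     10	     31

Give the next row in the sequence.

17  41

Column u goes -8, -5, -1, 4, 10 → 17 (differences are 3, 4, 5, … (increasing by 1 each time)).
Column v: 11, 13, 17, 23, 31 → 41 (differences are 2, 4, 6, … (increasing by 2 each time)).
So the next row is 17  41.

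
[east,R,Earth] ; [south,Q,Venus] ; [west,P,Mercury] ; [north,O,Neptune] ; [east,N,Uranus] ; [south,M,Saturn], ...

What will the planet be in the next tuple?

Jupiter

Planet: runs backward through the planets Mercury→Neptune, so Earth, Venus, Mercury, Neptune, Uranus, Saturn → Jupiter.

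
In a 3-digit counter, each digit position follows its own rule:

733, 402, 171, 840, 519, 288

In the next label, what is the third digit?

For the third digit, −1 each step, mod 10: 3, 2, 1, 0, 9, 8 → 7.

7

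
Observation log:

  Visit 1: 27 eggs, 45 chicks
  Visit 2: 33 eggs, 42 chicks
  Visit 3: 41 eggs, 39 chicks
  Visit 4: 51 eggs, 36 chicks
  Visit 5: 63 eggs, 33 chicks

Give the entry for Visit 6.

Eggs: differences are 6, 8, 10, … (increasing by 2 each time), so 27, 33, 41, 51, 63 → 77.
For the chicks, −3 each step: 45, 42, 39, 36, 33 → 30.
Putting it together: 77 eggs, 30 chicks.

77 eggs, 30 chicks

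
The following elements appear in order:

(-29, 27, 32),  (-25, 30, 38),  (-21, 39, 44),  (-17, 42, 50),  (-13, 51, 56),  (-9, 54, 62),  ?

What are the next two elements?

First slot — +4 each step: -29, -25, -21, -17, -13, -9 → -5 → -1.
Second slot: 27, 30, 39, 42, 51, 54 → 63 → 66 (alternating steps +3, +9, +3, +9, …).
Third slot — +6 each step: 32, 38, 44, 50, 56, 62 → 68 → 74.
So the next two elements are (-5, 63, 68) and (-1, 66, 74).

(-5, 63, 68), (-1, 66, 74)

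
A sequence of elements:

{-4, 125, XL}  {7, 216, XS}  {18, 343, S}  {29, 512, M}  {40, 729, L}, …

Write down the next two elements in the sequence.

For the first slot, +11 each step: -4, 7, 18, 29, 40 → 51 → 62.
Second slot: perfect cubes: 5³, 6³, 7³, …; 125, 216, 343, 512, 729 → 1000 → 1331.
Size: XL, XS, S, M, L → XL → XS (runs through clothing sizes XS→XL).
So the next two elements are {51, 1000, XL} and {62, 1331, XS}.

{51, 1000, XL}, {62, 1331, XS}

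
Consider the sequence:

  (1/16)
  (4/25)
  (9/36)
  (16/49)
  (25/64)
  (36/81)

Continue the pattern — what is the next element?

First value: perfect squares: 1², 2², 3², …, so 1, 4, 9, 16, 25, 36 → 49.
Second value: perfect squares: 4², 5², 6², …; 16, 25, 36, 49, 64, 81 → 100.
Putting it together: (49/100).

(49/100)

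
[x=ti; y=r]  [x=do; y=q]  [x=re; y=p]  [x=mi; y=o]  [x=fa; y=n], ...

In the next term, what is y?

m

Y: r, q, p, o, n → m (letters move back 1 place in the alphabet).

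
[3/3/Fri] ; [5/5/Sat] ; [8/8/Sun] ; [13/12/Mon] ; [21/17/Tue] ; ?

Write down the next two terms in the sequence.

First part: each term is the sum of the two before it, so 3, 5, 8, 13, 21 → 34 → 55.
Second part: differences are 2, 3, 4, … (increasing by 1 each time); 3, 5, 8, 12, 17 → 23 → 30.
Day: runs through the weekdays Mon→Sun, so Fri, Sat, Sun, Mon, Tue → Wed → Thu.
Putting the parts together: [34/23/Wed] and then [55/30/Thu].

[34/23/Wed], [55/30/Thu]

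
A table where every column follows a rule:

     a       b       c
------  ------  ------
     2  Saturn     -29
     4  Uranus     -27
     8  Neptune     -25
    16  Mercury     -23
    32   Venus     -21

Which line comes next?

64  Earth  -19

Column a: ×2 each step; 2, 4, 8, 16, 32 → 64.
Column b: runs through the planets Mercury→Neptune, so Saturn, Uranus, Neptune, Mercury, Venus → Earth.
Column c — +2 each step: -29, -27, -25, -23, -21 → -19.
Putting it together: 64  Earth  -19.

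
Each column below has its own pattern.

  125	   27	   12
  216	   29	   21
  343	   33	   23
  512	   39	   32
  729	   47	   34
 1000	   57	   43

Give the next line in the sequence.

1331  69  45

First component: 125, 216, 343, 512, 729, 1000 → 1331 (perfect cubes: 5³, 6³, 7³, …).
Second component goes 27, 29, 33, 39, 47, 57 → 69 (differences are 2, 4, 6, … (increasing by 2 each time)).
Third component — alternating steps +9, +2, +9, +2, …: 12, 21, 23, 32, 34, 43 → 45.
So the next line is 1331  69  45.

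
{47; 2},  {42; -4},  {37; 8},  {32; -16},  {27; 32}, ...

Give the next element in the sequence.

First coordinate — −5 each step: 47, 42, 37, 32, 27 → 22.
For the second coordinate, ×(-2) each step: 2, -4, 8, -16, 32 → -64.
Putting it together: {22; -64}.

{22; -64}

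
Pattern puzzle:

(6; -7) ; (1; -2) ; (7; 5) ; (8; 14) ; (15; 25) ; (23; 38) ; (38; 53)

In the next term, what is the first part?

For the first part, each term is the sum of the two before it: 6, 1, 7, 8, 15, 23, 38 → 61.

61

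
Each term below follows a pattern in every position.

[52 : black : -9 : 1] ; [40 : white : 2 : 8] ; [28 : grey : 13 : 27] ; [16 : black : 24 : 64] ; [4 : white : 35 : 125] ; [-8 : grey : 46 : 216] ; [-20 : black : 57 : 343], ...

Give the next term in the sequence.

[-32 : white : 68 : 512]

First coordinate goes 52, 40, 28, 16, 4, -8, -20 → -32 (−12 each step).
Shade: repeats black → white → grey; black, white, grey, black, white, grey, black → white.
Third coordinate: +11 each step, so -9, 2, 13, 24, 35, 46, 57 → 68.
Fourth coordinate: 1, 8, 27, 64, 125, 216, 343 → 512 (perfect cubes: 1³, 2³, 3³, …).
Putting it together: [-32 : white : 68 : 512].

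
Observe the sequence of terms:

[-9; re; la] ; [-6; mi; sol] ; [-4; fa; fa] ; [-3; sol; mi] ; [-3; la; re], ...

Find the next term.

First part goes -9, -6, -4, -3, -3 → -4 (differences are 3, 2, 1, … (decreasing by 1 each time)).
For the first note, runs through the solfège scale do→ti: re, mi, fa, sol, la → ti.
Second note: runs backward through the solfège scale do→ti, so la, sol, fa, mi, re → do.
Combining the parts gives [-4; ti; do].

[-4; ti; do]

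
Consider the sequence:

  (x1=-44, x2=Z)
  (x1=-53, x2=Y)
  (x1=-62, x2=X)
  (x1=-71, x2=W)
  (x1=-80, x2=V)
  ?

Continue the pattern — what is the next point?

(x1=-89, x2=U)

X1 — −9 each step: -44, -53, -62, -71, -80 → -89.
X2: letters move back 1 place in the alphabet, so Z, Y, X, W, V → U.
So the next point is (x1=-89, x2=U).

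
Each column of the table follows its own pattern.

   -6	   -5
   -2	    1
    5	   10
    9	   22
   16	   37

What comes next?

First component: alternating steps +4, +7, +4, +7, …, so -6, -2, 5, 9, 16 → 20.
For the second component, differences are 6, 9, 12, … (increasing by 3 each time): -5, 1, 10, 22, 37 → 55.
Combining the parts gives 20  55.

20  55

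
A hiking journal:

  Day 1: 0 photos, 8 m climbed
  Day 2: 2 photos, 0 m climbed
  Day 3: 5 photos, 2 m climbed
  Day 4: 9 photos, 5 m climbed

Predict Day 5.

Photos: differences are 2, 3, 4, … (increasing by 1 each time); 0, 2, 5, 9 → 14.
M climbed: always the previous value of the photos, so 8, 0, 2, 5 → 9.
Combining the parts gives 14 photos, 9 m climbed.

14 photos, 9 m climbed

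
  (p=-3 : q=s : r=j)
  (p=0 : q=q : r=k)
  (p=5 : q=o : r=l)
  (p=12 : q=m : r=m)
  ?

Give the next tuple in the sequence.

(p=21 : q=k : r=n)

For the p, differences are 3, 5, 7, … (increasing by 2 each time): -3, 0, 5, 12 → 21.
Q: s, q, o, m → k (letters move back 2 places in the alphabet).
R: letters move forward 1 place in the alphabet; j, k, l, m → n.
Putting it together: (p=21 : q=k : r=n).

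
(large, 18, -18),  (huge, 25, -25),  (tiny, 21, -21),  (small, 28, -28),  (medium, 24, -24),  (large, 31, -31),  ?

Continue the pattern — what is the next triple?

(huge, 27, -27)

Size: repeats large → huge → tiny → small → medium; large, huge, tiny, small, medium, large → huge.
Second slot: 18, 25, 21, 28, 24, 31 → 27 (alternating steps +7, −4, +7, −4, …).
For the third slot, always the negative of the second slot: -18, -25, -21, -28, -24, -31 → -27.
So the next triple is (huge, 27, -27).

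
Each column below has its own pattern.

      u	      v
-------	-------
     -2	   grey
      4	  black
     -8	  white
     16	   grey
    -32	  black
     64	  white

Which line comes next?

Column u: ×(-2) each step, so -2, 4, -8, 16, -32, 64 → -128.
Column v: repeats grey → black → white, so grey, black, white, grey, black, white → grey.
Putting it together: -128  grey.

-128  grey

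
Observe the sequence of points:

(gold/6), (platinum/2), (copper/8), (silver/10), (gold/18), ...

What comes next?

Metal: repeats gold → platinum → copper → silver; gold, platinum, copper, silver, gold → platinum.
Second value: 6, 2, 8, 10, 18 → 28 (each term is the sum of the two before it).
So the next point is (platinum/28).

(platinum/28)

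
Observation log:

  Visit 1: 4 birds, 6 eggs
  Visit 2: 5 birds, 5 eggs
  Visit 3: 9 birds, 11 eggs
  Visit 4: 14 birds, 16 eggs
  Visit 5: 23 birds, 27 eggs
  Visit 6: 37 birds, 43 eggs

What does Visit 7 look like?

For the birds, each term is the sum of the two before it: 4, 5, 9, 14, 23, 37 → 60.
For the eggs, each term is the sum of the two before it: 6, 5, 11, 16, 27, 43 → 70.
So the next row is 60 birds, 70 eggs.

60 birds, 70 eggs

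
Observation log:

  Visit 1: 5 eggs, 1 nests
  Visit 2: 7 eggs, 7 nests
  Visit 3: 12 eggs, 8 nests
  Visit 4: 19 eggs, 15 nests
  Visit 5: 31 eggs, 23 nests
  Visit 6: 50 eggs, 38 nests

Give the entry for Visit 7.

Eggs: 5, 7, 12, 19, 31, 50 → 81 (each term is the sum of the two before it).
Nests: 1, 7, 8, 15, 23, 38 → 61 (each term is the sum of the two before it).
Putting it together: 81 eggs, 61 nests.

81 eggs, 61 nests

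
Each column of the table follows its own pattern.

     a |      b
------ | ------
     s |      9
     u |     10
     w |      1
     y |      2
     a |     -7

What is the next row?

Column a — letters move forward 2 places in the alphabet, wrapping Z→A: s, u, w, y, a → c.
Column b — alternating steps +1, −9, +1, −9, …: 9, 10, 1, 2, -7 → -6.
Combining the parts gives c  -6.

c  -6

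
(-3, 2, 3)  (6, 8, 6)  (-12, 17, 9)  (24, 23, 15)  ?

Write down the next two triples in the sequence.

(-48, 32, 24), (96, 38, 39)

First part: ×(-2) each step, so -3, 6, -12, 24 → -48 → 96.
Second part goes 2, 8, 17, 23 → 32 → 38 (alternating steps +6, +9, +6, +9, …).
Third part: each term is the sum of the two before it, so 3, 6, 9, 15 → 24 → 39.
So the next two triples are (-48, 32, 24) and (96, 38, 39).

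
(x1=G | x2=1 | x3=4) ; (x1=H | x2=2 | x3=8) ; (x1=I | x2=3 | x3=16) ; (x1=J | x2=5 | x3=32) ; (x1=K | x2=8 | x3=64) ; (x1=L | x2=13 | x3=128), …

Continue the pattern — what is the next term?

For the x1, letters move forward 1 place in the alphabet: G, H, I, J, K, L → M.
X2: each term is the sum of the two before it, so 1, 2, 3, 5, 8, 13 → 21.
X3: 4, 8, 16, 32, 64, 128 → 256 (×2 each step).
So the next term is (x1=M | x2=21 | x3=256).

(x1=M | x2=21 | x3=256)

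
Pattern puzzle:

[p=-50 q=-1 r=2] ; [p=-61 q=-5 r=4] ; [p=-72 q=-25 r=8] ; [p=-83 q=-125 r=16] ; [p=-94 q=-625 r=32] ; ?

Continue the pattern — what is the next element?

[p=-105 q=-3125 r=64]

For the p, −11 each step: -50, -61, -72, -83, -94 → -105.
Q: ×5 each step, so -1, -5, -25, -125, -625 → -3125.
R: 2, 4, 8, 16, 32 → 64 (×2 each step).
Putting it together: [p=-105 q=-3125 r=64].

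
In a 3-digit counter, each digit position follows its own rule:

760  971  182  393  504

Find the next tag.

First digit: 7, 9, 1, 3, 5 → 7 (+2 each step, mod 10).
Second digit goes 6, 7, 8, 9, 0 → 1 (+1 each step, mod 10).
For the third digit, +1 each step, mod 10: 0, 1, 2, 3, 4 → 5.
Combining the parts gives 715.

715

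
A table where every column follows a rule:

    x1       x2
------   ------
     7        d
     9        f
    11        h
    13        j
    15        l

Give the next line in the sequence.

Column x1: +2 each step, so 7, 9, 11, 13, 15 → 17.
Column x2 — letters move forward 2 places in the alphabet: d, f, h, j, l → n.
Combining the parts gives 17  n.

17  n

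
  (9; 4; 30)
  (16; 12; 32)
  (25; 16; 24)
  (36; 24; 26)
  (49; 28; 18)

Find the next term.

First coordinate goes 9, 16, 25, 36, 49 → 64 (perfect squares: 3², 4², 5², …).
Second coordinate: alternating steps +8, +4, +8, +4, …; 4, 12, 16, 24, 28 → 36.
Third coordinate: alternating steps +2, −8, +2, −8, …, so 30, 32, 24, 26, 18 → 20.
Combining the parts gives (64; 36; 20).

(64; 36; 20)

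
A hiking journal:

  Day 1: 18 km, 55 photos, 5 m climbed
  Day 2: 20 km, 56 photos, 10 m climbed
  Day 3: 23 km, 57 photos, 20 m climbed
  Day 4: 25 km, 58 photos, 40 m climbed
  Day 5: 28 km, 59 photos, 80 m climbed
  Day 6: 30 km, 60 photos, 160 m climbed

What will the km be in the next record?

Km goes 18, 20, 23, 25, 28, 30 → 33 (alternating steps +2, +3, +2, +3, …).
For the photos, +1 each step: 55, 56, 57, 58, 59, 60 → 61.
M climbed — ×2 each step: 5, 10, 20, 40, 80, 160 → 320.

33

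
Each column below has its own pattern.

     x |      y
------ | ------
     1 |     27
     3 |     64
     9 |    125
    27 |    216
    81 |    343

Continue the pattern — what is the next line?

243  512

Column x goes 1, 3, 9, 27, 81 → 243 (×3 each step).
For the column y, perfect cubes: 3³, 4³, 5³, …: 27, 64, 125, 216, 343 → 512.
Combining the parts gives 243  512.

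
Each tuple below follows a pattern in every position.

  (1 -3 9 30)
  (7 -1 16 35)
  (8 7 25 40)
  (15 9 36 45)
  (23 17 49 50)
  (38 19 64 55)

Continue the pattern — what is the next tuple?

(61 27 81 60)

First part: each term is the sum of the two before it, so 1, 7, 8, 15, 23, 38 → 61.
Second part: -3, -1, 7, 9, 17, 19 → 27 (alternating steps +2, +8, +2, +8, …).
For the third part, perfect squares: 3², 4², 5², …: 9, 16, 25, 36, 49, 64 → 81.
Fourth part: +5 each step, so 30, 35, 40, 45, 50, 55 → 60.
Putting it together: (61 27 81 60).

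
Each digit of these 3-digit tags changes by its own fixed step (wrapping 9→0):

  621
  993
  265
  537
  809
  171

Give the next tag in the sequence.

First digit goes 6, 9, 2, 5, 8, 1 → 4 (+3 each step, mod 10).
Second digit — −3 each step, mod 10: 2, 9, 6, 3, 0, 7 → 4.
Third digit — +2 each step, mod 10: 1, 3, 5, 7, 9, 1 → 3.
Putting it together: 443.

443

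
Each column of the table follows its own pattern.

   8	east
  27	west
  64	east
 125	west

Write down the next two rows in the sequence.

First component: perfect cubes: 2³, 3³, 4³, …; 8, 27, 64, 125 → 216 → 343.
Direction: alternates east ↔ west, so east, west, east, west → east → west.
Putting the parts together: 216  east and then 343  west.

216  east; 343  west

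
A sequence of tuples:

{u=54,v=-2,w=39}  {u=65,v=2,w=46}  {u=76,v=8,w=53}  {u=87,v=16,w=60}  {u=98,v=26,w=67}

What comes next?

U — +11 each step: 54, 65, 76, 87, 98 → 109.
V: differences are 4, 6, 8, … (increasing by 2 each time), so -2, 2, 8, 16, 26 → 38.
For the w, +7 each step: 39, 46, 53, 60, 67 → 74.
Combining the parts gives {u=109,v=38,w=74}.

{u=109,v=38,w=74}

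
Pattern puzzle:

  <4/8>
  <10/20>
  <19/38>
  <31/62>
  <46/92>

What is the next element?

<64/128>

First entry: differences are 6, 9, 12, … (increasing by 3 each time), so 4, 10, 19, 31, 46 → 64.
Second entry — always 2 × the first entry: 8, 20, 38, 62, 92 → 128.
Combining the parts gives <64/128>.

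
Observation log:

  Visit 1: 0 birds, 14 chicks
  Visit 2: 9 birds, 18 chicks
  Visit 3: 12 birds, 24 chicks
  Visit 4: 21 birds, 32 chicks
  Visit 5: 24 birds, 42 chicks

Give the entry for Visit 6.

Birds — alternating steps +9, +3, +9, +3, …: 0, 9, 12, 21, 24 → 33.
Chicks goes 14, 18, 24, 32, 42 → 54 (differences are 4, 6, 8, … (increasing by 2 each time)).
So the next line is 33 birds, 54 chicks.

33 birds, 54 chicks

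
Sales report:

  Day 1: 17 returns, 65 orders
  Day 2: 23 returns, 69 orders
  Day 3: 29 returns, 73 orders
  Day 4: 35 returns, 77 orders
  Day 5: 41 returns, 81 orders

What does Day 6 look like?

Returns: +6 each step; 17, 23, 29, 35, 41 → 47.
Orders — +4 each step: 65, 69, 73, 77, 81 → 85.
Putting it together: 47 returns, 85 orders.

47 returns, 85 orders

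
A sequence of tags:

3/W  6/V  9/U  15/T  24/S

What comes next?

For the first component, each term is the sum of the two before it: 3, 6, 9, 15, 24 → 39.
Letter: letters move back 1 place in the alphabet, so W, V, U, T, S → R.
Putting it together: 39/R.

39/R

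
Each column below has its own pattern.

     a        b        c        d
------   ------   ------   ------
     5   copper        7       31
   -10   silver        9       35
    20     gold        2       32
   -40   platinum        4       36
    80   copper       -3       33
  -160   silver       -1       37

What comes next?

320  gold  -8  34

Column a goes 5, -10, 20, -40, 80, -160 → 320 (×(-2) each step).
Column b — repeats copper → silver → gold → platinum: copper, silver, gold, platinum, copper, silver → gold.
Column c: alternating steps +2, −7, +2, −7, …; 7, 9, 2, 4, -3, -1 → -8.
For the column d, alternating steps +4, −3, +4, −3, …: 31, 35, 32, 36, 33, 37 → 34.
So the next line is 320  gold  -8  34.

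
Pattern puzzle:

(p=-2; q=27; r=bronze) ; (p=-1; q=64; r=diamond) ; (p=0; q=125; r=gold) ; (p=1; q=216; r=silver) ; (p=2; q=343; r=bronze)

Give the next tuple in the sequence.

(p=3; q=512; r=diamond)

P — +1 each step: -2, -1, 0, 1, 2 → 3.
Q: perfect cubes: 3³, 4³, 5³, …, so 27, 64, 125, 216, 343 → 512.
R: repeats bronze → diamond → gold → silver; bronze, diamond, gold, silver, bronze → diamond.
Combining the parts gives (p=3; q=512; r=diamond).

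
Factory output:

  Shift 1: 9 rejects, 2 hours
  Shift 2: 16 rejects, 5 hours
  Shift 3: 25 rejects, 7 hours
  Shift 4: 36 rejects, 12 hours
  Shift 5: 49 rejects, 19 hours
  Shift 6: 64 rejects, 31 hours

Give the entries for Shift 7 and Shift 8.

Rejects — perfect squares: 3², 4², 5², …: 9, 16, 25, 36, 49, 64 → 81 → 100.
Hours: each term is the sum of the two before it, so 2, 5, 7, 12, 19, 31 → 50 → 81.
So the next two lines are 81 rejects, 50 hours and 100 rejects, 81 hours.

81 rejects, 50 hours; 100 rejects, 81 hours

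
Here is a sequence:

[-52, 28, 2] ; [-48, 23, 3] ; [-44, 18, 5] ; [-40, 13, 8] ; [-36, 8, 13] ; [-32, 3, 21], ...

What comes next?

First coordinate: +4 each step, so -52, -48, -44, -40, -36, -32 → -28.
For the second coordinate, −5 each step: 28, 23, 18, 13, 8, 3 → -2.
For the third coordinate, each term is the sum of the two before it: 2, 3, 5, 8, 13, 21 → 34.
Putting it together: [-28, -2, 34].

[-28, -2, 34]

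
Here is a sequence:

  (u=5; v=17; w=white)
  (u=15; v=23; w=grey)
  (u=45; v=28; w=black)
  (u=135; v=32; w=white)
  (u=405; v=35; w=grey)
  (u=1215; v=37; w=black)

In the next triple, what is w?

white

W: repeats white → grey → black, so white, grey, black, white, grey, black → white.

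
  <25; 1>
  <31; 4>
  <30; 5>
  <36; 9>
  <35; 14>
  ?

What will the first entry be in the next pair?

For the first entry, alternating steps +6, −1, +6, −1, …: 25, 31, 30, 36, 35 → 41.

41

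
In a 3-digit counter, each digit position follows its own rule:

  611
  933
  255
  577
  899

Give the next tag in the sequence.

First digit — +3 each step, mod 10: 6, 9, 2, 5, 8 → 1.
Second digit — +2 each step, mod 10: 1, 3, 5, 7, 9 → 1.
Third digit: +2 each step, mod 10; 1, 3, 5, 7, 9 → 1.
Combining the parts gives 111.

111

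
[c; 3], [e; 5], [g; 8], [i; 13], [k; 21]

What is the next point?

Letter — letters move forward 2 places in the alphabet: c, e, g, i, k → m.
Second value — each term is the sum of the two before it: 3, 5, 8, 13, 21 → 34.
Putting it together: [m; 34].

[m; 34]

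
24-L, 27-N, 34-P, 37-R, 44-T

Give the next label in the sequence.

For the first component, alternating steps +3, +7, +3, +7, …: 24, 27, 34, 37, 44 → 47.
Letter: letters move forward 2 places in the alphabet; L, N, P, R, T → V.
So the next label is 47-V.

47-V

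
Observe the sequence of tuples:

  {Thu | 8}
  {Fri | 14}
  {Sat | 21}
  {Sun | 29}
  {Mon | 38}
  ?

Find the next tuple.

Day: runs through the weekdays Mon→Sun; Thu, Fri, Sat, Sun, Mon → Tue.
For the second coordinate, differences are 6, 7, 8, … (increasing by 1 each time): 8, 14, 21, 29, 38 → 48.
Putting it together: {Tue | 48}.

{Tue | 48}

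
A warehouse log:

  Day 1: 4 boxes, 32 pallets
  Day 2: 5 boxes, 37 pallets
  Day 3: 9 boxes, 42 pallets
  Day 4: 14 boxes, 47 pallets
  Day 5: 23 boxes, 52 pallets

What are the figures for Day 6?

37 boxes, 57 pallets

Boxes: each term is the sum of the two before it; 4, 5, 9, 14, 23 → 37.
Pallets — +5 each step: 32, 37, 42, 47, 52 → 57.
So the next line is 37 boxes, 57 pallets.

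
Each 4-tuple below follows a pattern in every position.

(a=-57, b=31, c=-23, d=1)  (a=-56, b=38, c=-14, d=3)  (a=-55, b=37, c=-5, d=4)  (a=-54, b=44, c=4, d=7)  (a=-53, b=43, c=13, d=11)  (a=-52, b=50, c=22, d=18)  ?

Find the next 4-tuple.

A: +1 each step; -57, -56, -55, -54, -53, -52 → -51.
B: alternating steps +7, −1, +7, −1, …; 31, 38, 37, 44, 43, 50 → 49.
C: +9 each step, so -23, -14, -5, 4, 13, 22 → 31.
D: each term is the sum of the two before it, so 1, 3, 4, 7, 11, 18 → 29.
So the next 4-tuple is (a=-51, b=49, c=31, d=29).

(a=-51, b=49, c=31, d=29)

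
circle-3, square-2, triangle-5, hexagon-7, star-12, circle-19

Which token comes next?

Shape: repeats circle → square → triangle → hexagon → star; circle, square, triangle, hexagon, star, circle → square.
Second component goes 3, 2, 5, 7, 12, 19 → 31 (each term is the sum of the two before it).
Combining the parts gives square-31.

square-31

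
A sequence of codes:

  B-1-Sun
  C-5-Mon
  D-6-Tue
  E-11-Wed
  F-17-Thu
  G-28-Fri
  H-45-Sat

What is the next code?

I-73-Sun

For the letter, letters move forward 1 place in the alphabet: B, C, D, E, F, G, H → I.
Second component — each term is the sum of the two before it: 1, 5, 6, 11, 17, 28, 45 → 73.
For the day, runs through the weekdays Mon→Sun: Sun, Mon, Tue, Wed, Thu, Fri, Sat → Sun.
Putting it together: I-73-Sun.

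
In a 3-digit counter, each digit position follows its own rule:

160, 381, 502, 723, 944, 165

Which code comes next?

First digit: +2 each step, mod 10; 1, 3, 5, 7, 9, 1 → 3.
Second digit goes 6, 8, 0, 2, 4, 6 → 8 (+2 each step, mod 10).
Third digit: +1 each step, mod 10; 0, 1, 2, 3, 4, 5 → 6.
Combining the parts gives 386.

386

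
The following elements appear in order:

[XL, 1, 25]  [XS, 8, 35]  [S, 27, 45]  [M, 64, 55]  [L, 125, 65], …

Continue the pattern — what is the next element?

Size: XL, XS, S, M, L → XL (runs through clothing sizes XS→XL).
For the second part, perfect cubes: 1³, 2³, 3³, …: 1, 8, 27, 64, 125 → 216.
Third part: +10 each step; 25, 35, 45, 55, 65 → 75.
Putting it together: [XL, 216, 75].

[XL, 216, 75]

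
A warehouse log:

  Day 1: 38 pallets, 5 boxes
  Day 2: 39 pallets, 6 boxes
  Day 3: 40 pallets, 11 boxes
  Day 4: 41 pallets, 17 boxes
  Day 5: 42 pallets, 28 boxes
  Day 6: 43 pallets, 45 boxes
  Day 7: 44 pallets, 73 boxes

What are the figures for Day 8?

For the pallets, +1 each step: 38, 39, 40, 41, 42, 43, 44 → 45.
Boxes: 5, 6, 11, 17, 28, 45, 73 → 118 (each term is the sum of the two before it).
So the next line is 45 pallets, 118 boxes.

45 pallets, 118 boxes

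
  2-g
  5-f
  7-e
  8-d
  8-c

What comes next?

First component — differences are 3, 2, 1, … (decreasing by 1 each time): 2, 5, 7, 8, 8 → 7.
For the letter, letters move back 1 place in the alphabet: g, f, e, d, c → b.
Putting it together: 7-b.

7-b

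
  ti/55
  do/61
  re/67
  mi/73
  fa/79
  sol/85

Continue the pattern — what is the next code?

la/91

Note goes ti, do, re, mi, fa, sol → la (runs through the solfège scale do→ti).
Second component — +6 each step: 55, 61, 67, 73, 79, 85 → 91.
Putting it together: la/91.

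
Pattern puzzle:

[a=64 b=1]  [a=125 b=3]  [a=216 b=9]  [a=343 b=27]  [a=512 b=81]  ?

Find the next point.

[a=729 b=243]

For the a, perfect cubes: 4³, 5³, 6³, …: 64, 125, 216, 343, 512 → 729.
B: ×3 each step, so 1, 3, 9, 27, 81 → 243.
Putting it together: [a=729 b=243].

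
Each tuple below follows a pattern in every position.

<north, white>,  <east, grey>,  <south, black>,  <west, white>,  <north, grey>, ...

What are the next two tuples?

<east, black>, <south, white>

Direction: repeats north → east → south → west, so north, east, south, west, north → east → south.
For the shade, repeats white → grey → black: white, grey, black, white, grey → black → white.
So the next two tuples are <east, black> and <south, white>.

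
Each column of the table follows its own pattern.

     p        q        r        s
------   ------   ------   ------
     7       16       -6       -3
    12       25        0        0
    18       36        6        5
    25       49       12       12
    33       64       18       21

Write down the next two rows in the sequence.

42  81  24  32; 52  100  30  45

Column p goes 7, 12, 18, 25, 33 → 42 → 52 (differences are 5, 6, 7, … (increasing by 1 each time)).
Column q: 16, 25, 36, 49, 64 → 81 → 100 (perfect squares: 4², 5², 6², …).
Column r — +6 each step: -6, 0, 6, 12, 18 → 24 → 30.
Column s: differences are 3, 5, 7, … (increasing by 2 each time); -3, 0, 5, 12, 21 → 32 → 45.
Putting the parts together: 42  81  24  32 and then 52  100  30  45.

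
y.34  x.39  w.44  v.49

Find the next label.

u.54

Letter goes y, x, w, v → u (letters move back 1 place in the alphabet).
Second component — +5 each step: 34, 39, 44, 49 → 54.
Combining the parts gives u.54.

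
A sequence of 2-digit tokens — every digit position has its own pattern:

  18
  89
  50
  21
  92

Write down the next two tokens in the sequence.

First digit goes 1, 8, 5, 2, 9 → 6 → 3 (−3 each step, mod 10).
Second digit: 8, 9, 0, 1, 2 → 3 → 4 (+1 each step, mod 10).
So the next two tokens are 63 and 34.

63 then 34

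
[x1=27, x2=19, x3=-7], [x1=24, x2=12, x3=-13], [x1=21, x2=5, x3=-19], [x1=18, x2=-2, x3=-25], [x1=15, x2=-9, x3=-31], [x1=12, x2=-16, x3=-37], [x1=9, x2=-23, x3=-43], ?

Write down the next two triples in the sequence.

[x1=6, x2=-30, x3=-49], [x1=3, x2=-37, x3=-55]

X1: −3 each step; 27, 24, 21, 18, 15, 12, 9 → 6 → 3.
X2 goes 19, 12, 5, -2, -9, -16, -23 → -30 → -37 (−7 each step).
X3: −6 each step; -7, -13, -19, -25, -31, -37, -43 → -49 → -55.
Putting the parts together: [x1=6, x2=-30, x3=-49] and then [x1=3, x2=-37, x3=-55].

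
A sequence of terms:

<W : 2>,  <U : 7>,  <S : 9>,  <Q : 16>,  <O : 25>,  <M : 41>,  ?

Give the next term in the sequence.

<K : 66>

For the letter, letters move back 2 places in the alphabet: W, U, S, Q, O, M → K.
Second slot: 2, 7, 9, 16, 25, 41 → 66 (each term is the sum of the two before it).
Combining the parts gives <K : 66>.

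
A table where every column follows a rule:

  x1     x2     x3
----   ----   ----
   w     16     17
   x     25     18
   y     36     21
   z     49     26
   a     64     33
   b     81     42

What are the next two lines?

Column x1: letters move forward 1 place in the alphabet, wrapping Z→A; w, x, y, z, a, b → c → d.
For the column x2, perfect squares: 4², 5², 6², …: 16, 25, 36, 49, 64, 81 → 100 → 121.
Column x3: differences are 1, 3, 5, … (increasing by 2 each time), so 17, 18, 21, 26, 33, 42 → 53 → 66.
Putting the parts together: c  100  53 and then d  121  66.

c  100  53; d  121  66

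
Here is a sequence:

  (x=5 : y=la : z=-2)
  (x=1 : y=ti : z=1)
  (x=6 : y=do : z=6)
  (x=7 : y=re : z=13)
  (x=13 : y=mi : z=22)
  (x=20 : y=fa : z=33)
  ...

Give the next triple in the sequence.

(x=33 : y=sol : z=46)

X: each term is the sum of the two before it; 5, 1, 6, 7, 13, 20 → 33.
For the y, runs through the solfège scale do→ti: la, ti, do, re, mi, fa → sol.
Z: differences are 3, 5, 7, … (increasing by 2 each time), so -2, 1, 6, 13, 22, 33 → 46.
So the next triple is (x=33 : y=sol : z=46).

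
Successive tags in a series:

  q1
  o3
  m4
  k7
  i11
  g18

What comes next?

Letter: letters move back 2 places in the alphabet, so q, o, m, k, i, g → e.
Second component goes 1, 3, 4, 7, 11, 18 → 29 (each term is the sum of the two before it).
So the next tag is e29.

e29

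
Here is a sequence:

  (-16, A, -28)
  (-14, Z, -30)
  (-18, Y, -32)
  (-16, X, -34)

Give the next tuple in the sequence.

(-20, W, -36)

For the first component, alternating steps +2, −4, +2, −4, …: -16, -14, -18, -16 → -20.
Letter — letters move back 1 place in the alphabet, wrapping A→Z: A, Z, Y, X → W.
Third component: −2 each step; -28, -30, -32, -34 → -36.
Combining the parts gives (-20, W, -36).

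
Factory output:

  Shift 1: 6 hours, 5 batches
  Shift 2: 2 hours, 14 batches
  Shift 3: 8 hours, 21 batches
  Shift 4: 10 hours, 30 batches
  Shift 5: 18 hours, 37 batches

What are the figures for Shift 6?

28 hours, 46 batches

Hours: 6, 2, 8, 10, 18 → 28 (each term is the sum of the two before it).
For the batches, alternating steps +9, +7, +9, +7, …: 5, 14, 21, 30, 37 → 46.
Combining the parts gives 28 hours, 46 batches.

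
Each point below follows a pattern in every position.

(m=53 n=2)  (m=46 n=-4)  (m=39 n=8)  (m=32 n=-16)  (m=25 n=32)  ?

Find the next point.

M: −7 each step, so 53, 46, 39, 32, 25 → 18.
N: 2, -4, 8, -16, 32 → -64 (×(-2) each step).
So the next point is (m=18 n=-64).

(m=18 n=-64)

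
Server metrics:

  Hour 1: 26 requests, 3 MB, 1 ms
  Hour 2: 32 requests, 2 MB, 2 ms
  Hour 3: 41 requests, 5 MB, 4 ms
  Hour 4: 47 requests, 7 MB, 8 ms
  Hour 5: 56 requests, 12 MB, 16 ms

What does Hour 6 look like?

Requests goes 26, 32, 41, 47, 56 → 62 (alternating steps +6, +9, +6, +9, …).
For the MB, each term is the sum of the two before it: 3, 2, 5, 7, 12 → 19.
Ms: 1, 2, 4, 8, 16 → 32 (×2 each step).
So the next line is 62 requests, 19 MB, 32 ms.

62 requests, 19 MB, 32 ms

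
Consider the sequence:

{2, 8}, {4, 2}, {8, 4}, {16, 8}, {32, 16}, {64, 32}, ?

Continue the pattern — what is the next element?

First component: 2, 4, 8, 16, 32, 64 → 128 (×2 each step).
For the second component, always the previous value of the first component: 8, 2, 4, 8, 16, 32 → 64.
So the next element is {128, 64}.

{128, 64}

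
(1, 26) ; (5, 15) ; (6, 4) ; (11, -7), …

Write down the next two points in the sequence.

(17, -18), (28, -29)

First slot: 1, 5, 6, 11 → 17 → 28 (each term is the sum of the two before it).
For the second slot, −11 each step: 26, 15, 4, -7 → -18 → -29.
So the next two points are (17, -18) and (28, -29).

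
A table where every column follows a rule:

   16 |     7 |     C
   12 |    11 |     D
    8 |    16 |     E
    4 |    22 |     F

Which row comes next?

0  29  G

First component: 16, 12, 8, 4 → 0 (−4 each step).
Second component: differences are 4, 5, 6, … (increasing by 1 each time), so 7, 11, 16, 22 → 29.
Letter: C, D, E, F → G (letters move forward 1 place in the alphabet).
So the next row is 0  29  G.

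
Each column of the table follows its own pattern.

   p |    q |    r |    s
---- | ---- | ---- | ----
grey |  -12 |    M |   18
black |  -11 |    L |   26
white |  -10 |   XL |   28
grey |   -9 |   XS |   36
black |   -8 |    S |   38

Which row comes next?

For the column p, repeats grey → black → white: grey, black, white, grey, black → white.
Column q — +1 each step: -12, -11, -10, -9, -8 → -7.
Column r: M, L, XL, XS, S → M (runs through clothing sizes XS→XL).
Column s: alternating steps +8, +2, +8, +2, …; 18, 26, 28, 36, 38 → 46.
Putting it together: white  -7  M  46.

white  -7  M  46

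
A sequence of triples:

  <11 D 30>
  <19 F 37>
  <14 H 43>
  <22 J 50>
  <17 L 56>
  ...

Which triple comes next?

<25 N 63>

First value: alternating steps +8, −5, +8, −5, …; 11, 19, 14, 22, 17 → 25.
Letter: letters move forward 2 places in the alphabet; D, F, H, J, L → N.
Third value — alternating steps +7, +6, +7, +6, …: 30, 37, 43, 50, 56 → 63.
So the next triple is <25 N 63>.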